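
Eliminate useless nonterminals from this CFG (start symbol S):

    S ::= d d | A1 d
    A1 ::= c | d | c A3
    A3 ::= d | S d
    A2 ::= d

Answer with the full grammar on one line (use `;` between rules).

Generating nonterminals: {A1, A2, A3, S}.
Reachable from S after that: {A1, A3, S}.
Removed useless symbols: {A2} and every production mentioning them.

S ::= d d | A1 d; A1 ::= c | d | c A3; A3 ::= d | S d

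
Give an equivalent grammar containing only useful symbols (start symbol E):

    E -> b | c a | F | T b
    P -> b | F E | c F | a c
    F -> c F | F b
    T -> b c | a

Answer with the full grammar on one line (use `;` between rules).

Generating nonterminals: {E, P, T}.
Reachable from E after that: {E, T}.
Removed useless symbols: {F, P} and every production mentioning them.

E -> b | c a | T b; T -> b c | a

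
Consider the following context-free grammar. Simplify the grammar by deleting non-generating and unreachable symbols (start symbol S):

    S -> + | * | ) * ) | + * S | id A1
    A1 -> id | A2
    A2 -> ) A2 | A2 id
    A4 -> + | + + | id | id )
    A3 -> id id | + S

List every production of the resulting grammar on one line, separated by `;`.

Generating nonterminals: {A1, A3, A4, S}.
Reachable from S after that: {A1, S}.
Removed useless symbols: {A2, A3, A4} and every production mentioning them.

S -> + | * | ) * ) | + * S | id A1; A1 -> id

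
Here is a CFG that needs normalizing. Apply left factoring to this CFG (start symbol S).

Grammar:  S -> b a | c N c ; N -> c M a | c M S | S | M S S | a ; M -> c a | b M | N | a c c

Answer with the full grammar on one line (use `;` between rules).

S -> b a | c N c; N -> S | M S S | a | c M N'; M -> c a | b M | N | a c c; N' -> a | S

N has alternatives sharing prefix 'c M': factor to N → c M N' with N' → a | S.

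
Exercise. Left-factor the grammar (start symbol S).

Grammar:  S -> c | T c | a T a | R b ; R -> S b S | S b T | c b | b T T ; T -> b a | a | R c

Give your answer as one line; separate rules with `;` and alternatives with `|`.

R has alternatives sharing prefix 'S b': factor to R → S b R' with R' → S | T.

S -> c | T c | a T a | R b; R -> c b | b T T | S b R'; T -> b a | a | R c; R' -> S | T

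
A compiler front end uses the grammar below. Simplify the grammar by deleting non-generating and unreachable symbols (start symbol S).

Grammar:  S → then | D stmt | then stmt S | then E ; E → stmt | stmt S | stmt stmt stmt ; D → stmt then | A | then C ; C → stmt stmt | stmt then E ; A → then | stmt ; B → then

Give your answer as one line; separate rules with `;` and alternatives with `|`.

S → then | D stmt | then stmt S | then E; E → stmt | stmt S | stmt stmt stmt; D → stmt then | A | then C; C → stmt stmt | stmt then E; A → then | stmt

Generating nonterminals: {A, B, C, D, E, S}.
Reachable from S after that: {A, C, D, E, S}.
Removed useless symbols: {B} and every production mentioning them.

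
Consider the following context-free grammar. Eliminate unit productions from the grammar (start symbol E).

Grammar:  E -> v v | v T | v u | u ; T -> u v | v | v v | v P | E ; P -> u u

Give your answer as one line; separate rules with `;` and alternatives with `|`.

E -> v v | v T | v u | u; T -> v v | v T | v u | u | u v | v | v P; P -> u u

Unit pairs: T ⇒* {E}.
For each unit pair (A, B), copy every non-unit production of B to A, then drop all unit productions.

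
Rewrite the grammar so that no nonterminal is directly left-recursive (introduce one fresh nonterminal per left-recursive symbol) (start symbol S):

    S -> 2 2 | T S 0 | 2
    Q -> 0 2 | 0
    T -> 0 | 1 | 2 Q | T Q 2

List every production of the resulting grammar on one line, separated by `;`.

S -> 2 2 | T S 0 | 2; Q -> 0 2 | 0; T -> 0 T' | 1 T' | 2 Q T'; T' -> Q 2 T' | ε

T is directly left-recursive.
For T: α = {Q 2}, β = {0, 1, 2 Q}. Rewrite as T → β T' and T' → α T' | ε.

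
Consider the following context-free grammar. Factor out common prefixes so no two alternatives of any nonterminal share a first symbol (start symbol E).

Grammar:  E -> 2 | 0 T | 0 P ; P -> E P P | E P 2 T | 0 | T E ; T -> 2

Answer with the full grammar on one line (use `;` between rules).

E has alternatives sharing prefix '0': factor to E → 0 E' with E' → T | P.
P has alternatives sharing prefix 'E P': factor to P → E P P' with P' → P | 2 T.

E -> 2 | 0 E'; P -> 0 | T E | E P P'; T -> 2; E' -> T | P; P' -> P | 2 T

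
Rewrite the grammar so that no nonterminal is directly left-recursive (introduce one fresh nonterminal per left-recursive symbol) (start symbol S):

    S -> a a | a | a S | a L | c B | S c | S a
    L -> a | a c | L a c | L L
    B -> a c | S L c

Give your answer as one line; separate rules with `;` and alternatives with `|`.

S -> a a S' | a S' | a S S' | a L S' | c B S'; L -> a L' | a c L'; B -> a c | S L c; S' -> c S' | a S' | ε; L' -> a c L' | L L' | ε

S, L are directly left-recursive.
For S: α = {c, a}, β = {a a, a, a S, a L, c B}. Rewrite as S → β S' and S' → α S' | ε.
For L: α = {a c, L}, β = {a, a c}. Rewrite as L → β L' and L' → α L' | ε.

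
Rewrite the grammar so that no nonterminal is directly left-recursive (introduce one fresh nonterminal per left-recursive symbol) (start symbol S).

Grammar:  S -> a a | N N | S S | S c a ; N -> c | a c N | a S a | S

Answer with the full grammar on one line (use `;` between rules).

S -> a a S' | N N S'; N -> c | a c N | a S a | S; S' -> S S' | c a S' | ε

Directly left-recursive nonterminal: S.
For S: α = {S, c a}, β = {a a, N N}. Rewrite as S → β S' and S' → α S' | ε.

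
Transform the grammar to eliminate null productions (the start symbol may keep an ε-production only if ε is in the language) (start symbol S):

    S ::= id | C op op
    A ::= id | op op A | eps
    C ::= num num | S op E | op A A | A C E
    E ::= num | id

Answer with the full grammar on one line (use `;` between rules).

S ::= id | C op op; A ::= id | op op A | op op; C ::= num num | S op E | op A A | op A | op | A C E | C E; E ::= num | id

The nullable symbols are {A}.
ε ∉ L(G), so no ε-production is kept.
Expand every rule over subsets of its nullable positions: A → op op A gives op op A | op op. C → op A A gives op A A | op A | op. C → A C E gives A C E | C E.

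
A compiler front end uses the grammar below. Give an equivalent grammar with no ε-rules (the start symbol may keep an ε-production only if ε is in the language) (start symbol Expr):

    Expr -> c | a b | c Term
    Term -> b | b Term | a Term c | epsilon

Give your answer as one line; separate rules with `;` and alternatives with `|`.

Expr -> c | a b | c Term; Term -> b | b Term | a Term c | a c

The nullable symbols are {Term}.
ε ∉ L(G), so no ε-production is kept.
For each production, add variants omitting each subset of nullable occurrences: Term → a Term c gives a Term c | a c.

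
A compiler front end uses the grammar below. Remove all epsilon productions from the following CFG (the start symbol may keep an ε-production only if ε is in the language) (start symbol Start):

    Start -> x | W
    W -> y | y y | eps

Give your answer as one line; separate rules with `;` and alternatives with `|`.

Nullable set = {Start, W}.
ε ∈ L(G) since Start is nullable, so keep Start → ε.

Start -> x | W | ε; W -> y | y y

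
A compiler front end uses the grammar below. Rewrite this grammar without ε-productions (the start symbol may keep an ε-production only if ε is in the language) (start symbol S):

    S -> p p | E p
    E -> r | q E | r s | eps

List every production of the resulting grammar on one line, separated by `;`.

S -> p p | E p | p; E -> r | q E | q | r s

The nullable symbols are {E}.
ε ∉ L(G), so no ε-production is kept.
For each production, add variants omitting each subset of nullable occurrences: S → E p gives E p | p. E → q E gives q E | q.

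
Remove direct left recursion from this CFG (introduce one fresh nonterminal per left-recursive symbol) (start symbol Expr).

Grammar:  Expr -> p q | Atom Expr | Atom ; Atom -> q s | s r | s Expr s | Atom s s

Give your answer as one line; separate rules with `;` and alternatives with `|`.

Left recursion appears on Atom.
For Atom: α = {s s}, β = {q s, s r, s Expr s}. Rewrite as Atom → β Atom1 and Atom1 → α Atom1 | ε.

Expr -> p q | Atom Expr | Atom; Atom -> q s Atom1 | s r Atom1 | s Expr s Atom1; Atom1 -> s s Atom1 | ε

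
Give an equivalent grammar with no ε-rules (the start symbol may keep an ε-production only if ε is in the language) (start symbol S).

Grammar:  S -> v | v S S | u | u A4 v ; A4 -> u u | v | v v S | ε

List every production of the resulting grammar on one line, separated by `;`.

Nullable nonterminals: {A4}.
ε ∉ L(G), so no ε-production is kept.
For each production, add variants omitting each subset of nullable occurrences: S → u A4 v gives u A4 v | u v.

S -> v | v S S | u | u A4 v | u v; A4 -> u u | v | v v S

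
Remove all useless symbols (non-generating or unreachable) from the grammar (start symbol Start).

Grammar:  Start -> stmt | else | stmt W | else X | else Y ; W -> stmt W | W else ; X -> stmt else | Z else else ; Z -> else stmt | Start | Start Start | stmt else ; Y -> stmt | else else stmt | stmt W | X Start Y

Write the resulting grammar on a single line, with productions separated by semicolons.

Start -> stmt | else | else X | else Y; X -> stmt else | Z else else; Z -> else stmt | Start | Start Start | stmt else; Y -> stmt | else else stmt | X Start Y

Generating nonterminals: {Start, X, Y, Z}.
Reachable from Start after that: {Start, X, Y, Z}.
Removed useless symbols: {W} and every production mentioning them.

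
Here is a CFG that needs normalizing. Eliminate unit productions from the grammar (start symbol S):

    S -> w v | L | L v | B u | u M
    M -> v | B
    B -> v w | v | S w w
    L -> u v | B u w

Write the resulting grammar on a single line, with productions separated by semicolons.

S -> u v | B u w | w v | L v | B u | u M; M -> v w | v | S w w; B -> v w | v | S w w; L -> u v | B u w

Unit pairs: M ⇒* {B}; S ⇒* {L}.
For each unit pair (A, B), copy every non-unit production of B to A, then drop all unit productions.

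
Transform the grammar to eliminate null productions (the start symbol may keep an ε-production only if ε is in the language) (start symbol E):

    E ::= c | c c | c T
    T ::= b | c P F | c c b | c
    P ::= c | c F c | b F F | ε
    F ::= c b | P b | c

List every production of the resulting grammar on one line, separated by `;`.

Nullable set = {P}.
ε ∉ L(G), so no ε-production is kept.
Expand every rule over subsets of its nullable positions: T → c P F gives c P F | c F. F → P b gives P b | b.

E ::= c | c c | c T; T ::= b | c P F | c F | c c b | c; P ::= c | c F c | b F F; F ::= c b | P b | b | c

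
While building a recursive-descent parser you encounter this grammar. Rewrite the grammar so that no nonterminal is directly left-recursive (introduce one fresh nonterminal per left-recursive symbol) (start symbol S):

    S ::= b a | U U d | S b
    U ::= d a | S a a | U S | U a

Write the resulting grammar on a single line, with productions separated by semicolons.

Directly left-recursive nonterminals: S, U.
For S: α = {b}, β = {b a, U U d}. Rewrite as S → β S' and S' → α S' | ε.
For U: α = {S, a}, β = {d a, S a a}. Rewrite as U → β U' and U' → α U' | ε.

S ::= b a S' | U U d S'; U ::= d a U' | S a a U'; S' ::= b S' | ε; U' ::= S U' | a U' | ε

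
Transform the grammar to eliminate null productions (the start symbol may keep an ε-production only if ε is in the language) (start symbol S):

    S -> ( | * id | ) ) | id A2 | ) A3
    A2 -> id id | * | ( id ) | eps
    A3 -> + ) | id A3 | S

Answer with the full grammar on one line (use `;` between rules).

Nullable nonterminals: {A2}.
ε ∉ L(G), so no ε-production is kept.
Add the nullable-subset variants: S → id A2 gives id A2 | id.

S -> ( | * id | ) ) | id A2 | id | ) A3; A2 -> id id | * | ( id ); A3 -> + ) | id A3 | S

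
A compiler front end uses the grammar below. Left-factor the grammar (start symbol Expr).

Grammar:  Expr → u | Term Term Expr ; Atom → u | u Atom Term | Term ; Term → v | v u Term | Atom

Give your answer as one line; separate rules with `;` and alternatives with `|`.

Atom has alternatives sharing prefix 'u': factor to Atom → u Atom1 with Atom1 → ε | Atom Term.
Term has alternatives sharing prefix 'v': factor to Term → v Term1 with Term1 → ε | u Term.

Expr → u | Term Term Expr; Atom → Term | u Atom1; Term → Atom | v Term1; Atom1 → ε | Atom Term; Term1 → ε | u Term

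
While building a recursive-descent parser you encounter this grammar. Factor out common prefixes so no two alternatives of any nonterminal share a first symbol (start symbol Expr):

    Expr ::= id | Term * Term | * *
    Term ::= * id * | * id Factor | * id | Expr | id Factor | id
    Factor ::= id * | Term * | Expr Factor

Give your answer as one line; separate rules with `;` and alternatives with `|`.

Term has alternatives sharing prefix '* id': factor to Term → * id Term1 with Term1 → * | Factor | ε.
Term has alternatives sharing prefix 'id': factor to Term → id Term2 with Term2 → Factor | ε.

Expr ::= id | Term * Term | * *; Term ::= Expr | * id Term1 | id Term2; Factor ::= id * | Term * | Expr Factor; Term1 ::= * | Factor | ε; Term2 ::= Factor | ε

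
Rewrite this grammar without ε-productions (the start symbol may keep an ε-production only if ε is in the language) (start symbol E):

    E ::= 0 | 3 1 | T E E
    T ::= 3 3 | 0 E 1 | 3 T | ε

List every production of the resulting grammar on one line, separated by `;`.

The nullable symbols are {T}.
ε ∉ L(G), so no ε-production is kept.
For each production, add variants omitting each subset of nullable occurrences: E → T E E gives T E E | E E. T → 3 T gives 3 T | 3.

E ::= 0 | 3 1 | T E E | E E; T ::= 3 3 | 0 E 1 | 3 T | 3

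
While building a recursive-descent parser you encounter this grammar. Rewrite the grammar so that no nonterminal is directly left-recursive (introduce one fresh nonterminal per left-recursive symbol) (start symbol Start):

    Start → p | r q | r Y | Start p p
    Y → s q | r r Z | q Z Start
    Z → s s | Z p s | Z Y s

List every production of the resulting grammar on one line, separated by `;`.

Start, Z are directly left-recursive.
For Start: α = {p p}, β = {p, r q, r Y}. Rewrite as Start → β Start1 and Start1 → α Start1 | ε.
For Z: α = {p s, Y s}, β = {s s}. Rewrite as Z → β Z1 and Z1 → α Z1 | ε.

Start → p Start1 | r q Start1 | r Y Start1; Y → s q | r r Z | q Z Start; Z → s s Z1; Start1 → p p Start1 | ε; Z1 → p s Z1 | Y s Z1 | ε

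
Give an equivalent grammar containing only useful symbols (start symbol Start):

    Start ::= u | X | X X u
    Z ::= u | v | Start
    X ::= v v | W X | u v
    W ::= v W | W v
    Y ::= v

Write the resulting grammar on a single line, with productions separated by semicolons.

Generating nonterminals: {Start, X, Y, Z}.
Reachable from Start after that: {Start, X}.
Removed useless symbols: {W, Y, Z} and every production mentioning them.

Start ::= u | X | X X u; X ::= v v | u v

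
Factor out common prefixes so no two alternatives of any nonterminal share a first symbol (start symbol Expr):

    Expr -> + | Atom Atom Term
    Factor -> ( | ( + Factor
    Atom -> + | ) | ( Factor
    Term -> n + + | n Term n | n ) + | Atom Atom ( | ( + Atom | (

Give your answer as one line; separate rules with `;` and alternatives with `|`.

Factor has alternatives sharing prefix '(': factor to Factor → ( Factor1 with Factor1 → ε | + Factor.
Term has alternatives sharing prefix 'n': factor to Term → n Term1 with Term1 → + + | Term n | ) +.
Term has alternatives sharing prefix '(': factor to Term → ( Term2 with Term2 → + Atom | ε.

Expr -> + | Atom Atom Term; Factor -> ( Factor1; Atom -> + | ) | ( Factor; Term -> Atom Atom ( | n Term1 | ( Term2; Factor1 -> ε | + Factor; Term1 -> + + | Term n | ) +; Term2 -> + Atom | ε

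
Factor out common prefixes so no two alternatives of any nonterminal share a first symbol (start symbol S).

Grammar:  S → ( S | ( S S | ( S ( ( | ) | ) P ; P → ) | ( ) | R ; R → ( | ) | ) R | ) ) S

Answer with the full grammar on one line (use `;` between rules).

S → ( S S' | ) S''; P → ) | ( ) | R; R → ( | ) R'; S' → ε | S | ( (; S'' → ε | P; R' → ε | R | ) S

S has alternatives sharing prefix '( S': factor to S → ( S S' with S' → ε | S | ( (.
S has alternatives sharing prefix ')': factor to S → ) S'' with S'' → ε | P.
R has alternatives sharing prefix ')': factor to R → ) R' with R' → ε | R | ) S.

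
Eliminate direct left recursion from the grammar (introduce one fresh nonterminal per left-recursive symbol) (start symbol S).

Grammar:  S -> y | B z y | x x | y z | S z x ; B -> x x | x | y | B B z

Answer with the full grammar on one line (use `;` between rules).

S -> y S' | B z y S' | x x S' | y z S'; B -> x x B' | x B' | y B'; S' -> z x S' | ε; B' -> B z B' | ε

Left recursion appears on S, B.
For S: α = {z x}, β = {y, B z y, x x, y z}. Rewrite as S → β S' and S' → α S' | ε.
For B: α = {B z}, β = {x x, x, y}. Rewrite as B → β B' and B' → α B' | ε.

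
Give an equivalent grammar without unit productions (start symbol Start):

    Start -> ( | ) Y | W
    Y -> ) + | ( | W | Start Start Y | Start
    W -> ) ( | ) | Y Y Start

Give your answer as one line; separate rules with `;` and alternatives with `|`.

Unit pairs: Start ⇒* {W}; Y ⇒* {Start, W}.
Replace each nonterminal's rules with the union of the non-unit rules of every nonterminal it unit-derives.

Start -> ( | ) Y | ) ( | ) | Y Y Start; Y -> ( | ) Y | ) ( | ) | Y Y Start | ) + | Start Start Y; W -> ) ( | ) | Y Y Start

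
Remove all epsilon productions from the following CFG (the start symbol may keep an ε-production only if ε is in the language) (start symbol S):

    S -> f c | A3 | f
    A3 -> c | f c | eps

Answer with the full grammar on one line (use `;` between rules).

S -> f c | A3 | f | ε; A3 -> c | f c

The nullable symbols are {A3, S}.
ε ∈ L(G) since S is nullable, so keep S → ε.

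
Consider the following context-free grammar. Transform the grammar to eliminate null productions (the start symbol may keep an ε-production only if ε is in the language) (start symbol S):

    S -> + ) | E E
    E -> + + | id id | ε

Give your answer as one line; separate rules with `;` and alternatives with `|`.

The nullable symbols are {E, S}.
ε ∈ L(G) since S is nullable, so keep S → ε.
For each production, add variants omitting each subset of nullable occurrences: S → E E gives E E | E.

S -> + ) | E E | E | ε; E -> + + | id id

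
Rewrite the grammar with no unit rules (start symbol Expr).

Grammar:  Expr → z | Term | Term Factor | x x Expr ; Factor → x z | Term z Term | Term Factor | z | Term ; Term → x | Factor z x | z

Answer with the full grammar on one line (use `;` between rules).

Unit pairs: Expr ⇒* {Term}; Factor ⇒* {Term}.
Replace each nonterminal's rules with the union of the non-unit rules of every nonterminal it unit-derives.

Expr → x | Factor z x | z | Term Factor | x x Expr; Factor → x | Factor z x | z | x z | Term z Term | Term Factor; Term → x | Factor z x | z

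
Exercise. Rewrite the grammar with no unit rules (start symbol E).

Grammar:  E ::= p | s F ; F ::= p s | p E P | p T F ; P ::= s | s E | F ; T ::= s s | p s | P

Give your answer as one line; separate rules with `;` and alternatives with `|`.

E ::= p | s F; F ::= p s | p E P | p T F; P ::= p s | p E P | p T F | s | s E; T ::= p s | p E P | p T F | s | s E | s s

Unit pairs: P ⇒* {F}; T ⇒* {F, P}.
For each unit pair (A, B), copy every non-unit production of B to A, then drop all unit productions.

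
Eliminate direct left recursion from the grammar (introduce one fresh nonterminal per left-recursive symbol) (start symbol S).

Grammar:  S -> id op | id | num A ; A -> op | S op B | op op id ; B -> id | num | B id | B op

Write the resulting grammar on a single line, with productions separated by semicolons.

Directly left-recursive nonterminal: B.
For B: α = {id, op}, β = {id, num}. Rewrite as B → β B' and B' → α B' | ε.

S -> id op | id | num A; A -> op | S op B | op op id; B -> id B' | num B'; B' -> id B' | op B' | ε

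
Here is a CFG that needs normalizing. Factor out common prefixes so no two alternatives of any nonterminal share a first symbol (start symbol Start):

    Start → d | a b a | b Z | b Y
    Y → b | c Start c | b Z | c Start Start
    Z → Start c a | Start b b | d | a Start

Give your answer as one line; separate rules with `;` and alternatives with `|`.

Start → d | a b a | b Start1; Y → c Start Y1 | b Y2; Z → d | a Start | Start Z1; Start1 → Z | Y; Y1 → c | Start; Y2 → ε | Z; Z1 → c a | b b

Start has alternatives sharing prefix 'b': factor to Start → b Start1 with Start1 → Z | Y.
Y has alternatives sharing prefix 'c Start': factor to Y → c Start Y1 with Y1 → c | Start.
Y has alternatives sharing prefix 'b': factor to Y → b Y2 with Y2 → ε | Z.
Z has alternatives sharing prefix 'Start': factor to Z → Start Z1 with Z1 → c a | b b.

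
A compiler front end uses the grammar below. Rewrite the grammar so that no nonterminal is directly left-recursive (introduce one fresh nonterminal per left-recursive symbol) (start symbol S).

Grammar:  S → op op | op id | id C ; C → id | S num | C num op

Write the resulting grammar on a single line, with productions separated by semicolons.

S → op op | op id | id C; C → id C' | S num C'; C' → num op C' | eps

Left recursion appears on C.
For C: α = {num op}, β = {id, S num}. Rewrite as C → β C' and C' → α C' | ε.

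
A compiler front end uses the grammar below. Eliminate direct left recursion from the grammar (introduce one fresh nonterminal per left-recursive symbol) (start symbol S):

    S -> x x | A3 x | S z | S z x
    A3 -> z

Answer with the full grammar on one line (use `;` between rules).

S -> x x S' | A3 x S'; A3 -> z; S' -> z S' | z x S' | ε

Left recursion appears on S.
For S: α = {z, z x}, β = {x x, A3 x}. Rewrite as S → β S' and S' → α S' | ε.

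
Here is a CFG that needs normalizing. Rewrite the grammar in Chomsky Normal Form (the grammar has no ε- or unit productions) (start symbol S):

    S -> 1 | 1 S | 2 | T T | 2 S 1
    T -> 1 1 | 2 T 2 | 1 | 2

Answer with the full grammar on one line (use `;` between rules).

S -> 1 | X1 S | 2 | T T | X2 Y1; T -> X1 X1 | X2 Y2 | 1 | 2; X1 -> 1; X2 -> 2; Y1 -> S X1; Y2 -> T X2

Introduce a nonterminal for each terminal appearing in a rule of length ≥ 2: X1 → 1, X2 → 2.
Binarize each right-hand side of length ≥ 3 by chaining fresh nonterminals (Y1, Y2, …): affected rules were S → X2 S X1; T → X2 T X2.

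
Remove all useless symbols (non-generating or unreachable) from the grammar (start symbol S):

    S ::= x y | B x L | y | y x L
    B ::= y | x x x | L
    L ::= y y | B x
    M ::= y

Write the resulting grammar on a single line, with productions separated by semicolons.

Generating nonterminals: {B, L, M, S}.
Reachable from S after that: {B, L, S}.
Removed useless symbols: {M} and every production mentioning them.

S ::= x y | B x L | y | y x L; B ::= y | x x x | L; L ::= y y | B x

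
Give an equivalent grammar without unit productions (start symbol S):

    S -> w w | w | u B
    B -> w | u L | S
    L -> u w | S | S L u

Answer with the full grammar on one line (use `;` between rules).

S -> w w | w | u B; B -> w | u L | w w | u B; L -> u w | S L u | w w | w | u B

Unit pairs: B ⇒* {S}; L ⇒* {S}.
Replace each nonterminal's rules with the union of the non-unit rules of every nonterminal it unit-derives.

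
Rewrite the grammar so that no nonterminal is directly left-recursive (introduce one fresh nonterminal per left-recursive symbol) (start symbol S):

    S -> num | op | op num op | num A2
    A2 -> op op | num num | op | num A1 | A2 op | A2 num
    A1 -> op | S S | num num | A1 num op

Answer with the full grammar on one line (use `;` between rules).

Left recursion appears on A2, A1.
For A2: α = {op, num}, β = {op op, num num, op, num A1}. Rewrite as A2 → β A2' and A2' → α A2' | ε.
For A1: α = {num op}, β = {op, S S, num num}. Rewrite as A1 → β A1' and A1' → α A1' | ε.

S -> num | op | op num op | num A2; A2 -> op op A2' | num num A2' | op A2' | num A1 A2'; A1 -> op A1' | S S A1' | num num A1'; A2' -> op A2' | num A2' | ε; A1' -> num op A1' | ε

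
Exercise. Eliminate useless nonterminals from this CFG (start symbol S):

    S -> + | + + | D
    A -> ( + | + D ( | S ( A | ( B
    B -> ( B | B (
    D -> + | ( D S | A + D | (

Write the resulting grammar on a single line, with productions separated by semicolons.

S -> + | + + | D; A -> ( + | + D ( | S ( A; D -> + | ( D S | A + D | (

Generating nonterminals: {A, D, S}.
Reachable from S after that: {A, D, S}.
Removed useless symbols: {B} and every production mentioning them.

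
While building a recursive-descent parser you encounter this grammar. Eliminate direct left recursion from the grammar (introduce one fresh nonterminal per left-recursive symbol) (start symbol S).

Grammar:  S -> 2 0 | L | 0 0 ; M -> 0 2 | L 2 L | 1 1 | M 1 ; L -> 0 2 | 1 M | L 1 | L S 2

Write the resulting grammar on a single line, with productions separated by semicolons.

S -> 2 0 | L | 0 0; M -> 0 2 M' | L 2 L M' | 1 1 M'; L -> 0 2 L' | 1 M L'; M' -> 1 M' | ε; L' -> 1 L' | S 2 L' | ε

Left recursion appears on M, L.
For M: α = {1}, β = {0 2, L 2 L, 1 1}. Rewrite as M → β M' and M' → α M' | ε.
For L: α = {1, S 2}, β = {0 2, 1 M}. Rewrite as L → β L' and L' → α L' | ε.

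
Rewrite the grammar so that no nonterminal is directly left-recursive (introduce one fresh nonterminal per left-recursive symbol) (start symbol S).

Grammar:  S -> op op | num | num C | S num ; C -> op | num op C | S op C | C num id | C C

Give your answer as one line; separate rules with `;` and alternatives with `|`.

Left recursion appears on S, C.
For S: α = {num}, β = {op op, num, num C}. Rewrite as S → β S' and S' → α S' | ε.
For C: α = {num id, C}, β = {op, num op C, S op C}. Rewrite as C → β C' and C' → α C' | ε.

S -> op op S' | num S' | num C S'; C -> op C' | num op C C' | S op C C'; S' -> num S' | epsilon; C' -> num id C' | C C' | epsilon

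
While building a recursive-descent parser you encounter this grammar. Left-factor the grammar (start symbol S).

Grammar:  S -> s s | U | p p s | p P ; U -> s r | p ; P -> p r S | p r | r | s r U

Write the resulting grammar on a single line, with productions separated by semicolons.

S -> s s | U | p S'; U -> s r | p; P -> r | s r U | p r P'; S' -> p s | P; P' -> S | epsilon

S has alternatives sharing prefix 'p': factor to S → p S' with S' → p s | P.
P has alternatives sharing prefix 'p r': factor to P → p r P' with P' → S | ε.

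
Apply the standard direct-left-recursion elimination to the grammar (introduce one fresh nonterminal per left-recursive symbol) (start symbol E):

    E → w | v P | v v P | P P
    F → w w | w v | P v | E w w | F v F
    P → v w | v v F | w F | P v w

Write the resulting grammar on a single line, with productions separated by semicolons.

Directly left-recursive nonterminals: F, P.
For F: α = {v F}, β = {w w, w v, P v, E w w}. Rewrite as F → β F' and F' → α F' | ε.
For P: α = {v w}, β = {v w, v v F, w F}. Rewrite as P → β P' and P' → α P' | ε.

E → w | v P | v v P | P P; F → w w F' | w v F' | P v F' | E w w F'; P → v w P' | v v F P' | w F P'; F' → v F F' | ε; P' → v w P' | ε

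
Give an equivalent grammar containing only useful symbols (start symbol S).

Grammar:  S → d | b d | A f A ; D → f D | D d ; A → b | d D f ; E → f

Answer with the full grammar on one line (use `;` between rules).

S → d | b d | A f A; A → b

Generating nonterminals: {A, E, S}.
Reachable from S after that: {A, S}.
Removed useless symbols: {D, E} and every production mentioning them.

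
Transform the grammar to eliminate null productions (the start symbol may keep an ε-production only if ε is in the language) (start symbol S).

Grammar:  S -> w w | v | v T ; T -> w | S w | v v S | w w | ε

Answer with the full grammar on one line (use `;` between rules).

S -> w w | v | v T; T -> w | S w | v v S | w w

Nullable set = {T}.
ε ∉ L(G), so no ε-production is kept.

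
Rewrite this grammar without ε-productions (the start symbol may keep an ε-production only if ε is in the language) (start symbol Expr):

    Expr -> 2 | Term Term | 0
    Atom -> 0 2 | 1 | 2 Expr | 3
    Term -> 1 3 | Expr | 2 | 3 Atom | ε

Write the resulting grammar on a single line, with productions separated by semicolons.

Expr -> 2 | Term Term | Term | 0 | ε; Atom -> 0 2 | 1 | 2 Expr | 2 | 3; Term -> 1 3 | Expr | 2 | 3 Atom

Nullable nonterminals: {Expr, Term}.
ε ∈ L(G) since Expr is nullable, so keep Expr → ε.
For each production, add variants omitting each subset of nullable occurrences: Expr → Term Term gives Term Term | Term. Atom → 2 Expr gives 2 Expr | 2.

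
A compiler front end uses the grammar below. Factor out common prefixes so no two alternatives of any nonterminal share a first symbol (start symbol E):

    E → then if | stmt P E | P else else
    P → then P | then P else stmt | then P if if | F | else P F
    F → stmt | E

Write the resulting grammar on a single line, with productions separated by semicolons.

E → then if | stmt P E | P else else; P → F | else P F | then P P'; F → stmt | E; P' → eps | else stmt | if if

P has alternatives sharing prefix 'then P': factor to P → then P P' with P' → ε | else stmt | if if.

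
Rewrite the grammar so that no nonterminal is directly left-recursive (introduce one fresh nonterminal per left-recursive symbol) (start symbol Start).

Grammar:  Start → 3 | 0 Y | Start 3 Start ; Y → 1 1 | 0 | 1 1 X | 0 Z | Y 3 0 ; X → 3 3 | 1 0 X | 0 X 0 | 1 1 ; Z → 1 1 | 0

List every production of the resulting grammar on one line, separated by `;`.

Start → 3 Start1 | 0 Y Start1; Y → 1 1 Y1 | 0 Y1 | 1 1 X Y1 | 0 Z Y1; X → 3 3 | 1 0 X | 0 X 0 | 1 1; Z → 1 1 | 0; Start1 → 3 Start Start1 | eps; Y1 → 3 0 Y1 | eps

Left recursion appears on Start, Y.
For Start: α = {3 Start}, β = {3, 0 Y}. Rewrite as Start → β Start1 and Start1 → α Start1 | ε.
For Y: α = {3 0}, β = {1 1, 0, 1 1 X, 0 Z}. Rewrite as Y → β Y1 and Y1 → α Y1 | ε.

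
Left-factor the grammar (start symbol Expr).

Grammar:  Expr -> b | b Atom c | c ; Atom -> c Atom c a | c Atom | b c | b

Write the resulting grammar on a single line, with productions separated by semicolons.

Expr has alternatives sharing prefix 'b': factor to Expr → b Expr1 with Expr1 → ε | Atom c.
Atom has alternatives sharing prefix 'c Atom': factor to Atom → c Atom Atom1 with Atom1 → c a | ε.
Atom has alternatives sharing prefix 'b': factor to Atom → b Atom2 with Atom2 → c | ε.

Expr -> c | b Expr1; Atom -> c Atom Atom1 | b Atom2; Expr1 -> ε | Atom c; Atom1 -> c a | ε; Atom2 -> c | ε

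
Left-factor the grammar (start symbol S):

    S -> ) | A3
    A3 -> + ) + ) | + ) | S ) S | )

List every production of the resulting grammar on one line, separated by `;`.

S -> ) | A3; A3 -> S ) S | ) | + ) A3'; A3' -> + ) | ε

A3 has alternatives sharing prefix '+ )': factor to A3 → + ) A3' with A3' → + ) | ε.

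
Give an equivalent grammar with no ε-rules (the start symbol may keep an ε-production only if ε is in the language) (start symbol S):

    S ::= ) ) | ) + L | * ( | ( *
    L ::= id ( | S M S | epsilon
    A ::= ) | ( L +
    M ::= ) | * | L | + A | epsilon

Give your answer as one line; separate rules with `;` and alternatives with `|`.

Nullable nonterminals: {L, M}.
ε ∉ L(G), so no ε-production is kept.
Expand every rule over subsets of its nullable positions: S → ) + L gives ) + L | ) +. L → S M S gives S M S | S S. A → ( L + gives ( L + | ( +.

S ::= ) ) | ) + L | ) + | * ( | ( *; L ::= id ( | S M S | S S; A ::= ) | ( L + | ( +; M ::= ) | * | L | + A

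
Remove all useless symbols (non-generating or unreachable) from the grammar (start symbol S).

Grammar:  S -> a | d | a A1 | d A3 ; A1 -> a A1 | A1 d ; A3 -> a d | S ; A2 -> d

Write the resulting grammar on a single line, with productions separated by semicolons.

Generating nonterminals: {A2, A3, S}.
Reachable from S after that: {A3, S}.
Removed useless symbols: {A1, A2} and every production mentioning them.

S -> a | d | d A3; A3 -> a d | S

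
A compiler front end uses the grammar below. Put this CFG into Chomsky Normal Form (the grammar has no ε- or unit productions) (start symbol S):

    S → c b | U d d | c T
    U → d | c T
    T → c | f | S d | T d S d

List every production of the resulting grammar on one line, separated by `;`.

Introduce a nonterminal for each terminal appearing in a rule of length ≥ 2: X1 → c, X2 → b, X3 → d.
Binarize each right-hand side of length ≥ 3 by chaining fresh nonterminals (Y1, Y2, …): affected rules were S → U X3 X3; T → T X3 S X3.

S → X1 X2 | U Y1 | X1 T; U → d | X1 T; T → c | f | S X3 | T Y2; X1 → c; X2 → b; X3 → d; Y1 → X3 X3; Y2 → X3 Y3; Y3 → S X3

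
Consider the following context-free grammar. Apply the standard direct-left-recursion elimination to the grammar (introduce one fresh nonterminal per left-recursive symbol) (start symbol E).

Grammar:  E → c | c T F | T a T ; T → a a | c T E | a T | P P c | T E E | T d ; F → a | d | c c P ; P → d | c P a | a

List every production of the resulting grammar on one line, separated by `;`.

Left recursion appears on T.
For T: α = {E E, d}, β = {a a, c T E, a T, P P c}. Rewrite as T → β T' and T' → α T' | ε.

E → c | c T F | T a T; T → a a T' | c T E T' | a T T' | P P c T'; F → a | d | c c P; P → d | c P a | a; T' → E E T' | d T' | ε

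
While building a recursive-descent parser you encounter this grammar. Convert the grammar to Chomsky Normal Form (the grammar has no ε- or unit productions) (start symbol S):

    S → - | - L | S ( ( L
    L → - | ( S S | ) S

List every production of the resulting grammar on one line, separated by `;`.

Introduce a nonterminal for each terminal appearing in a rule of length ≥ 2: X1 → -, X2 → (, X3 → ).
Binarize each right-hand side of length ≥ 3 by chaining fresh nonterminals (Y1, Y2, …): affected rules were S → S X2 X2 L; L → X2 S S.

S → - | X1 L | S Y1; L → - | X2 Y3 | X3 S; X1 → -; X2 → (; X3 → ); Y1 → X2 Y2; Y2 → X2 L; Y3 → S S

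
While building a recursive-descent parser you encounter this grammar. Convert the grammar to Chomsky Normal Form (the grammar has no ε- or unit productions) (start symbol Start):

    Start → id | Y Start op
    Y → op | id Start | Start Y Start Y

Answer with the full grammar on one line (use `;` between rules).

Start → id | Y Y1; Y → op | X2 Start | Start Y2; X1 → op; X2 → id; Y1 → Start X1; Y2 → Y Y3; Y3 → Start Y

Introduce a nonterminal for each terminal appearing in a rule of length ≥ 2: X1 → op, X2 → id.
Binarize each right-hand side of length ≥ 3 by chaining fresh nonterminals (Y1, Y2, …): affected rules were Start → Y Start X1; Y → Start Y Start Y.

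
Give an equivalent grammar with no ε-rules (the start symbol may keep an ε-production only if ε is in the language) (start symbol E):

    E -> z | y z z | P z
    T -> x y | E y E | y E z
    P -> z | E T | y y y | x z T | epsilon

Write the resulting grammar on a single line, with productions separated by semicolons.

The nullable symbols are {P}.
ε ∉ L(G), so no ε-production is kept.

E -> z | y z z | P z; T -> x y | E y E | y E z; P -> z | E T | y y y | x z T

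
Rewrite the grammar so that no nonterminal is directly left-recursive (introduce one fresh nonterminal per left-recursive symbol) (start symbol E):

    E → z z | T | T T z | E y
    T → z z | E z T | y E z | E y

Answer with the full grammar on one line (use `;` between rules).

Directly left-recursive nonterminal: E.
For E: α = {y}, β = {z z, T, T T z}. Rewrite as E → β E' and E' → α E' | ε.

E → z z E' | T E' | T T z E'; T → z z | E z T | y E z | E y; E' → y E' | ε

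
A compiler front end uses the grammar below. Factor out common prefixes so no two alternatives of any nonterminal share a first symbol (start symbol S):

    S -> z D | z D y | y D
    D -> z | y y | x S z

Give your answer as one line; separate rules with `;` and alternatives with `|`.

S has alternatives sharing prefix 'z D': factor to S → z D S' with S' → ε | y.

S -> y D | z D S'; D -> z | y y | x S z; S' -> ε | y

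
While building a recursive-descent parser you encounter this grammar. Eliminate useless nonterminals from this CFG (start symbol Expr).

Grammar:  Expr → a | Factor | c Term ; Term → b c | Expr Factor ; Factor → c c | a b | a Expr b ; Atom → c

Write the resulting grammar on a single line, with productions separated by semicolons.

Generating nonterminals: {Atom, Expr, Factor, Term}.
Reachable from Expr after that: {Expr, Factor, Term}.
Removed useless symbols: {Atom} and every production mentioning them.

Expr → a | Factor | c Term; Term → b c | Expr Factor; Factor → c c | a b | a Expr b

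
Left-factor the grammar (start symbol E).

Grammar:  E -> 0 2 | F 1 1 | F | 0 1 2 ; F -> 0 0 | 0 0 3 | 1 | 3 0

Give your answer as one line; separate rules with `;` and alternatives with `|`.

E has alternatives sharing prefix '0': factor to E → 0 E' with E' → 2 | 1 2.
E has alternatives sharing prefix 'F': factor to E → F E'' with E'' → 1 1 | ε.
F has alternatives sharing prefix '0 0': factor to F → 0 0 F' with F' → ε | 3.

E -> 0 E' | F E''; F -> 1 | 3 0 | 0 0 F'; E' -> 2 | 1 2; E'' -> 1 1 | ε; F' -> ε | 3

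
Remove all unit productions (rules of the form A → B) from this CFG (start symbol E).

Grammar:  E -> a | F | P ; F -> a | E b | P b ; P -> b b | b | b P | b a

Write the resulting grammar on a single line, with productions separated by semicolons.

Unit pairs: E ⇒* {F, P}.
Replace each nonterminal's rules with the union of the non-unit rules of every nonterminal it unit-derives.

E -> a | E b | P b | b b | b | b P | b a; F -> a | E b | P b; P -> b b | b | b P | b a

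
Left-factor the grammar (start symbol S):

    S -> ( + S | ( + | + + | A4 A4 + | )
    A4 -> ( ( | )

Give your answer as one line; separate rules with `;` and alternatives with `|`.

S has alternatives sharing prefix '( +': factor to S → ( + S' with S' → S | ε.

S -> + + | A4 A4 + | ) | ( + S'; A4 -> ( ( | ); S' -> S | ε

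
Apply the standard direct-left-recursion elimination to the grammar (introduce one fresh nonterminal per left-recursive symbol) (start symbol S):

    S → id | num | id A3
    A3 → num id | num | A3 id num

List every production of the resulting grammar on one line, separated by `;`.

Directly left-recursive nonterminal: A3.
For A3: α = {id num}, β = {num id, num}. Rewrite as A3 → β A3' and A3' → α A3' | ε.

S → id | num | id A3; A3 → num id A3' | num A3'; A3' → id num A3' | eps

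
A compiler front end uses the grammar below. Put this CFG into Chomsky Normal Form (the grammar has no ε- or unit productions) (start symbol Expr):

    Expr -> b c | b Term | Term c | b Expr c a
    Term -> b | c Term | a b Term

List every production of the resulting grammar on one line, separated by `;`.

Introduce a nonterminal for each terminal appearing in a rule of length ≥ 2: X1 → b, X2 → c, X3 → a.
Binarize each right-hand side of length ≥ 3 by chaining fresh nonterminals (Y1, Y2, …): affected rules were Expr → X1 Expr X2 X3; Term → X3 X1 Term.

Expr -> X1 X2 | X1 Term | Term X2 | X1 Y1; Term -> b | X2 Term | X3 Y3; X1 -> b; X2 -> c; X3 -> a; Y1 -> Expr Y2; Y2 -> X2 X3; Y3 -> X1 Term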